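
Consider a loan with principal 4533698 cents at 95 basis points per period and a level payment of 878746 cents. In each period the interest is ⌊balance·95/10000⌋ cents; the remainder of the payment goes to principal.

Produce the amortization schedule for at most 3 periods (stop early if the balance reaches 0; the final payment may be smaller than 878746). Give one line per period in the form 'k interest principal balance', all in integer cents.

1. interest=⌊4533698·95/10000⌋=43070; principal=878746-43070=835676; balance=4533698-835676=3698022
2. interest=⌊3698022·95/10000⌋=35131; principal=878746-35131=843615; balance=3698022-843615=2854407
3. interest=⌊2854407·95/10000⌋=27116; principal=878746-27116=851630; balance=2854407-851630=2002777

1 43070 835676 3698022
2 35131 843615 2854407
3 27116 851630 2002777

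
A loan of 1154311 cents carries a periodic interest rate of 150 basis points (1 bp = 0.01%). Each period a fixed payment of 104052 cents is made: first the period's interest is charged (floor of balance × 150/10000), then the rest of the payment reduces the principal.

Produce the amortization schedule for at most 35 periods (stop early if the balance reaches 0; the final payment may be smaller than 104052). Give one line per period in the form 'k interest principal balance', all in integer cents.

1 17314 86738 1067573
2 16013 88039 979534
3 14693 89359 890175
4 13352 90700 799475
5 11992 92060 707415
6 10611 93441 613974
7 9209 94843 519131
8 7786 96266 422865
9 6342 97710 325155
10 4877 99175 225980
11 3389 100663 125317
12 1879 102173 23144
13 347 23144 0

1. interest=⌊1154311·150/10000⌋=17314; principal=104052-17314=86738; balance=1154311-86738=1067573
2. interest=⌊1067573·150/10000⌋=16013; principal=104052-16013=88039; balance=1067573-88039=979534
3. interest=⌊979534·150/10000⌋=14693; principal=104052-14693=89359; balance=979534-89359=890175
4. interest=⌊890175·150/10000⌋=13352; principal=104052-13352=90700; balance=890175-90700=799475
5. interest=⌊799475·150/10000⌋=11992; principal=104052-11992=92060; balance=799475-92060=707415
6. interest=⌊707415·150/10000⌋=10611; principal=104052-10611=93441; balance=707415-93441=613974
7. interest=⌊613974·150/10000⌋=9209; principal=104052-9209=94843; balance=613974-94843=519131
8. interest=⌊519131·150/10000⌋=7786; principal=104052-7786=96266; balance=519131-96266=422865
9. interest=⌊422865·150/10000⌋=6342; principal=104052-6342=97710; balance=422865-97710=325155
10. interest=⌊325155·150/10000⌋=4877; principal=104052-4877=99175; balance=325155-99175=225980
11. interest=⌊225980·150/10000⌋=3389; principal=104052-3389=100663; balance=225980-100663=125317
12. interest=⌊125317·150/10000⌋=1879; principal=104052-1879=102173; balance=125317-102173=23144
13. interest=⌊23144·150/10000⌋=347; principal=min(104052-347,23144)=23144; balance=23144-23144=0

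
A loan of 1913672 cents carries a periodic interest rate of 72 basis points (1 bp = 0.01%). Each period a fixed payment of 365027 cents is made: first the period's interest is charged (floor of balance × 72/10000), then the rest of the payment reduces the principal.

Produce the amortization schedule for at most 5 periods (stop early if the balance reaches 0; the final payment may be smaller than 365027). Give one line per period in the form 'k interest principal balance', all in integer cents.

1 13778 351249 1562423
2 11249 353778 1208645
3 8702 356325 852320
4 6136 358891 493429
5 3552 361475 131954

1. interest=⌊1913672·72/10000⌋=13778; principal=365027-13778=351249; balance=1913672-351249=1562423
2. interest=⌊1562423·72/10000⌋=11249; principal=365027-11249=353778; balance=1562423-353778=1208645
3. interest=⌊1208645·72/10000⌋=8702; principal=365027-8702=356325; balance=1208645-356325=852320
4. interest=⌊852320·72/10000⌋=6136; principal=365027-6136=358891; balance=852320-358891=493429
5. interest=⌊493429·72/10000⌋=3552; principal=365027-3552=361475; balance=493429-361475=131954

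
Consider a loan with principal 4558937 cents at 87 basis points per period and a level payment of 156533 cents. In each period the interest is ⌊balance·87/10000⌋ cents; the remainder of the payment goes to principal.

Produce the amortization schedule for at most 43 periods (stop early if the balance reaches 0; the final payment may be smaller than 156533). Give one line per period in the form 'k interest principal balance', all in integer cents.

1. interest=⌊4558937·87/10000⌋=39662; principal=156533-39662=116871; balance=4558937-116871=4442066
2. interest=⌊4442066·87/10000⌋=38645; principal=156533-38645=117888; balance=4442066-117888=4324178
3. interest=⌊4324178·87/10000⌋=37620; principal=156533-37620=118913; balance=4324178-118913=4205265
4. interest=⌊4205265·87/10000⌋=36585; principal=156533-36585=119948; balance=4205265-119948=4085317
5. interest=⌊4085317·87/10000⌋=35542; principal=156533-35542=120991; balance=4085317-120991=3964326
6. interest=⌊3964326·87/10000⌋=34489; principal=156533-34489=122044; balance=3964326-122044=3842282
7. interest=⌊3842282·87/10000⌋=33427; principal=156533-33427=123106; balance=3842282-123106=3719176
8. interest=⌊3719176·87/10000⌋=32356; principal=156533-32356=124177; balance=3719176-124177=3594999
9. interest=⌊3594999·87/10000⌋=31276; principal=156533-31276=125257; balance=3594999-125257=3469742
10. interest=⌊3469742·87/10000⌋=30186; principal=156533-30186=126347; balance=3469742-126347=3343395
11. interest=⌊3343395·87/10000⌋=29087; principal=156533-29087=127446; balance=3343395-127446=3215949
12. interest=⌊3215949·87/10000⌋=27978; principal=156533-27978=128555; balance=3215949-128555=3087394
13. interest=⌊3087394·87/10000⌋=26860; principal=156533-26860=129673; balance=3087394-129673=2957721
14. interest=⌊2957721·87/10000⌋=25732; principal=156533-25732=130801; balance=2957721-130801=2826920
15. interest=⌊2826920·87/10000⌋=24594; principal=156533-24594=131939; balance=2826920-131939=2694981
16. interest=⌊2694981·87/10000⌋=23446; principal=156533-23446=133087; balance=2694981-133087=2561894
17. interest=⌊2561894·87/10000⌋=22288; principal=156533-22288=134245; balance=2561894-134245=2427649
18. interest=⌊2427649·87/10000⌋=21120; principal=156533-21120=135413; balance=2427649-135413=2292236
19. interest=⌊2292236·87/10000⌋=19942; principal=156533-19942=136591; balance=2292236-136591=2155645
20. interest=⌊2155645·87/10000⌋=18754; principal=156533-18754=137779; balance=2155645-137779=2017866
21. interest=⌊2017866·87/10000⌋=17555; principal=156533-17555=138978; balance=2017866-138978=1878888
22. interest=⌊1878888·87/10000⌋=16346; principal=156533-16346=140187; balance=1878888-140187=1738701
23. interest=⌊1738701·87/10000⌋=15126; principal=156533-15126=141407; balance=1738701-141407=1597294
24. interest=⌊1597294·87/10000⌋=13896; principal=156533-13896=142637; balance=1597294-142637=1454657
25. interest=⌊1454657·87/10000⌋=12655; principal=156533-12655=143878; balance=1454657-143878=1310779
26. interest=⌊1310779·87/10000⌋=11403; principal=156533-11403=145130; balance=1310779-145130=1165649
27. interest=⌊1165649·87/10000⌋=10141; principal=156533-10141=146392; balance=1165649-146392=1019257
28. interest=⌊1019257·87/10000⌋=8867; principal=156533-8867=147666; balance=1019257-147666=871591
29. interest=⌊871591·87/10000⌋=7582; principal=156533-7582=148951; balance=871591-148951=722640
30. interest=⌊722640·87/10000⌋=6286; principal=156533-6286=150247; balance=722640-150247=572393
31. interest=⌊572393·87/10000⌋=4979; principal=156533-4979=151554; balance=572393-151554=420839
32. interest=⌊420839·87/10000⌋=3661; principal=156533-3661=152872; balance=420839-152872=267967
33. interest=⌊267967·87/10000⌋=2331; principal=156533-2331=154202; balance=267967-154202=113765
34. interest=⌊113765·87/10000⌋=989; principal=min(156533-989,113765)=113765; balance=113765-113765=0

1 39662 116871 4442066
2 38645 117888 4324178
3 37620 118913 4205265
4 36585 119948 4085317
5 35542 120991 3964326
6 34489 122044 3842282
7 33427 123106 3719176
8 32356 124177 3594999
9 31276 125257 3469742
10 30186 126347 3343395
11 29087 127446 3215949
12 27978 128555 3087394
13 26860 129673 2957721
14 25732 130801 2826920
15 24594 131939 2694981
16 23446 133087 2561894
17 22288 134245 2427649
18 21120 135413 2292236
19 19942 136591 2155645
20 18754 137779 2017866
21 17555 138978 1878888
22 16346 140187 1738701
23 15126 141407 1597294
24 13896 142637 1454657
25 12655 143878 1310779
26 11403 145130 1165649
27 10141 146392 1019257
28 8867 147666 871591
29 7582 148951 722640
30 6286 150247 572393
31 4979 151554 420839
32 3661 152872 267967
33 2331 154202 113765
34 989 113765 0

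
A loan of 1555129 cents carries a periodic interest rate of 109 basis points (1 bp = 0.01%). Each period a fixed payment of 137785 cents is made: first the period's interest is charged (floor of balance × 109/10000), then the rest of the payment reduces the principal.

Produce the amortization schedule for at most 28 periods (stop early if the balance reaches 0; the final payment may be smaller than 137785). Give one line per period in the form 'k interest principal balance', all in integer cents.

1. interest=⌊1555129·109/10000⌋=16950; principal=137785-16950=120835; balance=1555129-120835=1434294
2. interest=⌊1434294·109/10000⌋=15633; principal=137785-15633=122152; balance=1434294-122152=1312142
3. interest=⌊1312142·109/10000⌋=14302; principal=137785-14302=123483; balance=1312142-123483=1188659
4. interest=⌊1188659·109/10000⌋=12956; principal=137785-12956=124829; balance=1188659-124829=1063830
5. interest=⌊1063830·109/10000⌋=11595; principal=137785-11595=126190; balance=1063830-126190=937640
6. interest=⌊937640·109/10000⌋=10220; principal=137785-10220=127565; balance=937640-127565=810075
7. interest=⌊810075·109/10000⌋=8829; principal=137785-8829=128956; balance=810075-128956=681119
8. interest=⌊681119·109/10000⌋=7424; principal=137785-7424=130361; balance=681119-130361=550758
9. interest=⌊550758·109/10000⌋=6003; principal=137785-6003=131782; balance=550758-131782=418976
10. interest=⌊418976·109/10000⌋=4566; principal=137785-4566=133219; balance=418976-133219=285757
11. interest=⌊285757·109/10000⌋=3114; principal=137785-3114=134671; balance=285757-134671=151086
12. interest=⌊151086·109/10000⌋=1646; principal=137785-1646=136139; balance=151086-136139=14947
13. interest=⌊14947·109/10000⌋=162; principal=min(137785-162,14947)=14947; balance=14947-14947=0

1 16950 120835 1434294
2 15633 122152 1312142
3 14302 123483 1188659
4 12956 124829 1063830
5 11595 126190 937640
6 10220 127565 810075
7 8829 128956 681119
8 7424 130361 550758
9 6003 131782 418976
10 4566 133219 285757
11 3114 134671 151086
12 1646 136139 14947
13 162 14947 0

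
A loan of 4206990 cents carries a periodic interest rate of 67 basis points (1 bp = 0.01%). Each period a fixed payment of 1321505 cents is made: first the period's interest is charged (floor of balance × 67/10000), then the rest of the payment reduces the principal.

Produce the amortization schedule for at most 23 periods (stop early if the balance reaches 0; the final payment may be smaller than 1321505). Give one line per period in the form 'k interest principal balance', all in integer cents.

1. interest=⌊4206990·67/10000⌋=28186; principal=1321505-28186=1293319; balance=4206990-1293319=2913671
2. interest=⌊2913671·67/10000⌋=19521; principal=1321505-19521=1301984; balance=2913671-1301984=1611687
3. interest=⌊1611687·67/10000⌋=10798; principal=1321505-10798=1310707; balance=1611687-1310707=300980
4. interest=⌊300980·67/10000⌋=2016; principal=min(1321505-2016,300980)=300980; balance=300980-300980=0

1 28186 1293319 2913671
2 19521 1301984 1611687
3 10798 1310707 300980
4 2016 300980 0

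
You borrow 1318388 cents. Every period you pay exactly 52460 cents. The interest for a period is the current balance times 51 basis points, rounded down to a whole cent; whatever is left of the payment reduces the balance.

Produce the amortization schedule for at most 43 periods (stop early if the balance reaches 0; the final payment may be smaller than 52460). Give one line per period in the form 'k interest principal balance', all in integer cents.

1. interest=⌊1318388·51/10000⌋=6723; principal=52460-6723=45737; balance=1318388-45737=1272651
2. interest=⌊1272651·51/10000⌋=6490; principal=52460-6490=45970; balance=1272651-45970=1226681
3. interest=⌊1226681·51/10000⌋=6256; principal=52460-6256=46204; balance=1226681-46204=1180477
4. interest=⌊1180477·51/10000⌋=6020; principal=52460-6020=46440; balance=1180477-46440=1134037
5. interest=⌊1134037·51/10000⌋=5783; principal=52460-5783=46677; balance=1134037-46677=1087360
6. interest=⌊1087360·51/10000⌋=5545; principal=52460-5545=46915; balance=1087360-46915=1040445
7. interest=⌊1040445·51/10000⌋=5306; principal=52460-5306=47154; balance=1040445-47154=993291
8. interest=⌊993291·51/10000⌋=5065; principal=52460-5065=47395; balance=993291-47395=945896
9. interest=⌊945896·51/10000⌋=4824; principal=52460-4824=47636; balance=945896-47636=898260
10. interest=⌊898260·51/10000⌋=4581; principal=52460-4581=47879; balance=898260-47879=850381
11. interest=⌊850381·51/10000⌋=4336; principal=52460-4336=48124; balance=850381-48124=802257
12. interest=⌊802257·51/10000⌋=4091; principal=52460-4091=48369; balance=802257-48369=753888
13. interest=⌊753888·51/10000⌋=3844; principal=52460-3844=48616; balance=753888-48616=705272
14. interest=⌊705272·51/10000⌋=3596; principal=52460-3596=48864; balance=705272-48864=656408
15. interest=⌊656408·51/10000⌋=3347; principal=52460-3347=49113; balance=656408-49113=607295
16. interest=⌊607295·51/10000⌋=3097; principal=52460-3097=49363; balance=607295-49363=557932
17. interest=⌊557932·51/10000⌋=2845; principal=52460-2845=49615; balance=557932-49615=508317
18. interest=⌊508317·51/10000⌋=2592; principal=52460-2592=49868; balance=508317-49868=458449
19. interest=⌊458449·51/10000⌋=2338; principal=52460-2338=50122; balance=458449-50122=408327
20. interest=⌊408327·51/10000⌋=2082; principal=52460-2082=50378; balance=408327-50378=357949
21. interest=⌊357949·51/10000⌋=1825; principal=52460-1825=50635; balance=357949-50635=307314
22. interest=⌊307314·51/10000⌋=1567; principal=52460-1567=50893; balance=307314-50893=256421
23. interest=⌊256421·51/10000⌋=1307; principal=52460-1307=51153; balance=256421-51153=205268
24. interest=⌊205268·51/10000⌋=1046; principal=52460-1046=51414; balance=205268-51414=153854
25. interest=⌊153854·51/10000⌋=784; principal=52460-784=51676; balance=153854-51676=102178
26. interest=⌊102178·51/10000⌋=521; principal=52460-521=51939; balance=102178-51939=50239
27. interest=⌊50239·51/10000⌋=256; principal=min(52460-256,50239)=50239; balance=50239-50239=0

1 6723 45737 1272651
2 6490 45970 1226681
3 6256 46204 1180477
4 6020 46440 1134037
5 5783 46677 1087360
6 5545 46915 1040445
7 5306 47154 993291
8 5065 47395 945896
9 4824 47636 898260
10 4581 47879 850381
11 4336 48124 802257
12 4091 48369 753888
13 3844 48616 705272
14 3596 48864 656408
15 3347 49113 607295
16 3097 49363 557932
17 2845 49615 508317
18 2592 49868 458449
19 2338 50122 408327
20 2082 50378 357949
21 1825 50635 307314
22 1567 50893 256421
23 1307 51153 205268
24 1046 51414 153854
25 784 51676 102178
26 521 51939 50239
27 256 50239 0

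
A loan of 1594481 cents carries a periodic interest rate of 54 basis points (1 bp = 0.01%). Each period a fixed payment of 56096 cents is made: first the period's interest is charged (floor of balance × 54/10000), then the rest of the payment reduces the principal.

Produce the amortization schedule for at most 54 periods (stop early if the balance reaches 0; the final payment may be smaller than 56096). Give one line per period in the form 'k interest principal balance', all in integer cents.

1 8610 47486 1546995
2 8353 47743 1499252
3 8095 48001 1451251
4 7836 48260 1402991
5 7576 48520 1354471
6 7314 48782 1305689
7 7050 49046 1256643
8 6785 49311 1207332
9 6519 49577 1157755
10 6251 49845 1107910
11 5982 50114 1057796
12 5712 50384 1007412
13 5440 50656 956756
14 5166 50930 905826
15 4891 51205 854621
16 4614 51482 803139
17 4336 51760 751379
18 4057 52039 699340
19 3776 52320 647020
20 3493 52603 594417
21 3209 52887 541530
22 2924 53172 488358
23 2637 53459 434899
24 2348 53748 381151
25 2058 54038 327113
26 1766 54330 272783
27 1473 54623 218160
28 1178 54918 163242
29 881 55215 108027
30 583 55513 52514
31 283 52514 0

1. interest=⌊1594481·54/10000⌋=8610; principal=56096-8610=47486; balance=1594481-47486=1546995
2. interest=⌊1546995·54/10000⌋=8353; principal=56096-8353=47743; balance=1546995-47743=1499252
3. interest=⌊1499252·54/10000⌋=8095; principal=56096-8095=48001; balance=1499252-48001=1451251
4. interest=⌊1451251·54/10000⌋=7836; principal=56096-7836=48260; balance=1451251-48260=1402991
5. interest=⌊1402991·54/10000⌋=7576; principal=56096-7576=48520; balance=1402991-48520=1354471
6. interest=⌊1354471·54/10000⌋=7314; principal=56096-7314=48782; balance=1354471-48782=1305689
7. interest=⌊1305689·54/10000⌋=7050; principal=56096-7050=49046; balance=1305689-49046=1256643
8. interest=⌊1256643·54/10000⌋=6785; principal=56096-6785=49311; balance=1256643-49311=1207332
9. interest=⌊1207332·54/10000⌋=6519; principal=56096-6519=49577; balance=1207332-49577=1157755
10. interest=⌊1157755·54/10000⌋=6251; principal=56096-6251=49845; balance=1157755-49845=1107910
11. interest=⌊1107910·54/10000⌋=5982; principal=56096-5982=50114; balance=1107910-50114=1057796
12. interest=⌊1057796·54/10000⌋=5712; principal=56096-5712=50384; balance=1057796-50384=1007412
13. interest=⌊1007412·54/10000⌋=5440; principal=56096-5440=50656; balance=1007412-50656=956756
14. interest=⌊956756·54/10000⌋=5166; principal=56096-5166=50930; balance=956756-50930=905826
15. interest=⌊905826·54/10000⌋=4891; principal=56096-4891=51205; balance=905826-51205=854621
16. interest=⌊854621·54/10000⌋=4614; principal=56096-4614=51482; balance=854621-51482=803139
17. interest=⌊803139·54/10000⌋=4336; principal=56096-4336=51760; balance=803139-51760=751379
18. interest=⌊751379·54/10000⌋=4057; principal=56096-4057=52039; balance=751379-52039=699340
19. interest=⌊699340·54/10000⌋=3776; principal=56096-3776=52320; balance=699340-52320=647020
20. interest=⌊647020·54/10000⌋=3493; principal=56096-3493=52603; balance=647020-52603=594417
21. interest=⌊594417·54/10000⌋=3209; principal=56096-3209=52887; balance=594417-52887=541530
22. interest=⌊541530·54/10000⌋=2924; principal=56096-2924=53172; balance=541530-53172=488358
23. interest=⌊488358·54/10000⌋=2637; principal=56096-2637=53459; balance=488358-53459=434899
24. interest=⌊434899·54/10000⌋=2348; principal=56096-2348=53748; balance=434899-53748=381151
25. interest=⌊381151·54/10000⌋=2058; principal=56096-2058=54038; balance=381151-54038=327113
26. interest=⌊327113·54/10000⌋=1766; principal=56096-1766=54330; balance=327113-54330=272783
27. interest=⌊272783·54/10000⌋=1473; principal=56096-1473=54623; balance=272783-54623=218160
28. interest=⌊218160·54/10000⌋=1178; principal=56096-1178=54918; balance=218160-54918=163242
29. interest=⌊163242·54/10000⌋=881; principal=56096-881=55215; balance=163242-55215=108027
30. interest=⌊108027·54/10000⌋=583; principal=56096-583=55513; balance=108027-55513=52514
31. interest=⌊52514·54/10000⌋=283; principal=min(56096-283,52514)=52514; balance=52514-52514=0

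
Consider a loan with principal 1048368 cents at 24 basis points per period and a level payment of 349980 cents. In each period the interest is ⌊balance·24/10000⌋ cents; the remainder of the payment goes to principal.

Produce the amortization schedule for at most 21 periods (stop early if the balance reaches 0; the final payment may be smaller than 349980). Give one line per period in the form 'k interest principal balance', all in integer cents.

1. interest=⌊1048368·24/10000⌋=2516; principal=349980-2516=347464; balance=1048368-347464=700904
2. interest=⌊700904·24/10000⌋=1682; principal=349980-1682=348298; balance=700904-348298=352606
3. interest=⌊352606·24/10000⌋=846; principal=349980-846=349134; balance=352606-349134=3472
4. interest=⌊3472·24/10000⌋=8; principal=min(349980-8,3472)=3472; balance=3472-3472=0

1 2516 347464 700904
2 1682 348298 352606
3 846 349134 3472
4 8 3472 0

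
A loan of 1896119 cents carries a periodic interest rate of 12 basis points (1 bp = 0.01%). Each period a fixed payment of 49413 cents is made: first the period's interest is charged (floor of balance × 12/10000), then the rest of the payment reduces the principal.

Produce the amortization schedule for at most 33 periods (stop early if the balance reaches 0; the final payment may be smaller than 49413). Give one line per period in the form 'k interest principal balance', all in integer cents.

1. interest=⌊1896119·12/10000⌋=2275; principal=49413-2275=47138; balance=1896119-47138=1848981
2. interest=⌊1848981·12/10000⌋=2218; principal=49413-2218=47195; balance=1848981-47195=1801786
3. interest=⌊1801786·12/10000⌋=2162; principal=49413-2162=47251; balance=1801786-47251=1754535
4. interest=⌊1754535·12/10000⌋=2105; principal=49413-2105=47308; balance=1754535-47308=1707227
5. interest=⌊1707227·12/10000⌋=2048; principal=49413-2048=47365; balance=1707227-47365=1659862
6. interest=⌊1659862·12/10000⌋=1991; principal=49413-1991=47422; balance=1659862-47422=1612440
7. interest=⌊1612440·12/10000⌋=1934; principal=49413-1934=47479; balance=1612440-47479=1564961
8. interest=⌊1564961·12/10000⌋=1877; principal=49413-1877=47536; balance=1564961-47536=1517425
9. interest=⌊1517425·12/10000⌋=1820; principal=49413-1820=47593; balance=1517425-47593=1469832
10. interest=⌊1469832·12/10000⌋=1763; principal=49413-1763=47650; balance=1469832-47650=1422182
11. interest=⌊1422182·12/10000⌋=1706; principal=49413-1706=47707; balance=1422182-47707=1374475
12. interest=⌊1374475·12/10000⌋=1649; principal=49413-1649=47764; balance=1374475-47764=1326711
13. interest=⌊1326711·12/10000⌋=1592; principal=49413-1592=47821; balance=1326711-47821=1278890
14. interest=⌊1278890·12/10000⌋=1534; principal=49413-1534=47879; balance=1278890-47879=1231011
15. interest=⌊1231011·12/10000⌋=1477; principal=49413-1477=47936; balance=1231011-47936=1183075
16. interest=⌊1183075·12/10000⌋=1419; principal=49413-1419=47994; balance=1183075-47994=1135081
17. interest=⌊1135081·12/10000⌋=1362; principal=49413-1362=48051; balance=1135081-48051=1087030
18. interest=⌊1087030·12/10000⌋=1304; principal=49413-1304=48109; balance=1087030-48109=1038921
19. interest=⌊1038921·12/10000⌋=1246; principal=49413-1246=48167; balance=1038921-48167=990754
20. interest=⌊990754·12/10000⌋=1188; principal=49413-1188=48225; balance=990754-48225=942529
21. interest=⌊942529·12/10000⌋=1131; principal=49413-1131=48282; balance=942529-48282=894247
22. interest=⌊894247·12/10000⌋=1073; principal=49413-1073=48340; balance=894247-48340=845907
23. interest=⌊845907·12/10000⌋=1015; principal=49413-1015=48398; balance=845907-48398=797509
24. interest=⌊797509·12/10000⌋=957; principal=49413-957=48456; balance=797509-48456=749053
25. interest=⌊749053·12/10000⌋=898; principal=49413-898=48515; balance=749053-48515=700538
26. interest=⌊700538·12/10000⌋=840; principal=49413-840=48573; balance=700538-48573=651965
27. interest=⌊651965·12/10000⌋=782; principal=49413-782=48631; balance=651965-48631=603334
28. interest=⌊603334·12/10000⌋=724; principal=49413-724=48689; balance=603334-48689=554645
29. interest=⌊554645·12/10000⌋=665; principal=49413-665=48748; balance=554645-48748=505897
30. interest=⌊505897·12/10000⌋=607; principal=49413-607=48806; balance=505897-48806=457091
31. interest=⌊457091·12/10000⌋=548; principal=49413-548=48865; balance=457091-48865=408226
32. interest=⌊408226·12/10000⌋=489; principal=49413-489=48924; balance=408226-48924=359302
33. interest=⌊359302·12/10000⌋=431; principal=49413-431=48982; balance=359302-48982=310320

1 2275 47138 1848981
2 2218 47195 1801786
3 2162 47251 1754535
4 2105 47308 1707227
5 2048 47365 1659862
6 1991 47422 1612440
7 1934 47479 1564961
8 1877 47536 1517425
9 1820 47593 1469832
10 1763 47650 1422182
11 1706 47707 1374475
12 1649 47764 1326711
13 1592 47821 1278890
14 1534 47879 1231011
15 1477 47936 1183075
16 1419 47994 1135081
17 1362 48051 1087030
18 1304 48109 1038921
19 1246 48167 990754
20 1188 48225 942529
21 1131 48282 894247
22 1073 48340 845907
23 1015 48398 797509
24 957 48456 749053
25 898 48515 700538
26 840 48573 651965
27 782 48631 603334
28 724 48689 554645
29 665 48748 505897
30 607 48806 457091
31 548 48865 408226
32 489 48924 359302
33 431 48982 310320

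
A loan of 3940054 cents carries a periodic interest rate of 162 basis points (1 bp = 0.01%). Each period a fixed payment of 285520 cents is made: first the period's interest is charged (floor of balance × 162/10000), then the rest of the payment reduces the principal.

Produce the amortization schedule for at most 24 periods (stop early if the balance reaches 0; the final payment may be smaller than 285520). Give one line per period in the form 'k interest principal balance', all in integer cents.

1 63828 221692 3718362
2 60237 225283 3493079
3 56587 228933 3264146
4 52879 232641 3031505
5 49110 236410 2795095
6 45280 240240 2554855
7 41388 244132 2310723
8 37433 248087 2062636
9 33414 252106 1810530
10 29330 256190 1554340
11 25180 260340 1294000
12 20962 264558 1029442
13 16676 268844 760598
14 12321 273199 487399
15 7895 277625 209774
16 3398 209774 0

1. interest=⌊3940054·162/10000⌋=63828; principal=285520-63828=221692; balance=3940054-221692=3718362
2. interest=⌊3718362·162/10000⌋=60237; principal=285520-60237=225283; balance=3718362-225283=3493079
3. interest=⌊3493079·162/10000⌋=56587; principal=285520-56587=228933; balance=3493079-228933=3264146
4. interest=⌊3264146·162/10000⌋=52879; principal=285520-52879=232641; balance=3264146-232641=3031505
5. interest=⌊3031505·162/10000⌋=49110; principal=285520-49110=236410; balance=3031505-236410=2795095
6. interest=⌊2795095·162/10000⌋=45280; principal=285520-45280=240240; balance=2795095-240240=2554855
7. interest=⌊2554855·162/10000⌋=41388; principal=285520-41388=244132; balance=2554855-244132=2310723
8. interest=⌊2310723·162/10000⌋=37433; principal=285520-37433=248087; balance=2310723-248087=2062636
9. interest=⌊2062636·162/10000⌋=33414; principal=285520-33414=252106; balance=2062636-252106=1810530
10. interest=⌊1810530·162/10000⌋=29330; principal=285520-29330=256190; balance=1810530-256190=1554340
11. interest=⌊1554340·162/10000⌋=25180; principal=285520-25180=260340; balance=1554340-260340=1294000
12. interest=⌊1294000·162/10000⌋=20962; principal=285520-20962=264558; balance=1294000-264558=1029442
13. interest=⌊1029442·162/10000⌋=16676; principal=285520-16676=268844; balance=1029442-268844=760598
14. interest=⌊760598·162/10000⌋=12321; principal=285520-12321=273199; balance=760598-273199=487399
15. interest=⌊487399·162/10000⌋=7895; principal=285520-7895=277625; balance=487399-277625=209774
16. interest=⌊209774·162/10000⌋=3398; principal=min(285520-3398,209774)=209774; balance=209774-209774=0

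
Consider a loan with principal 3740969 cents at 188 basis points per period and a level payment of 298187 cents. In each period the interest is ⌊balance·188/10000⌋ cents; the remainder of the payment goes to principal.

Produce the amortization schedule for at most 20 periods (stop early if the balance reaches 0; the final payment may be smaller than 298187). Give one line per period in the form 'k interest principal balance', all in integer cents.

1. interest=⌊3740969·188/10000⌋=70330; principal=298187-70330=227857; balance=3740969-227857=3513112
2. interest=⌊3513112·188/10000⌋=66046; principal=298187-66046=232141; balance=3513112-232141=3280971
3. interest=⌊3280971·188/10000⌋=61682; principal=298187-61682=236505; balance=3280971-236505=3044466
4. interest=⌊3044466·188/10000⌋=57235; principal=298187-57235=240952; balance=3044466-240952=2803514
5. interest=⌊2803514·188/10000⌋=52706; principal=298187-52706=245481; balance=2803514-245481=2558033
6. interest=⌊2558033·188/10000⌋=48091; principal=298187-48091=250096; balance=2558033-250096=2307937
7. interest=⌊2307937·188/10000⌋=43389; principal=298187-43389=254798; balance=2307937-254798=2053139
8. interest=⌊2053139·188/10000⌋=38599; principal=298187-38599=259588; balance=2053139-259588=1793551
9. interest=⌊1793551·188/10000⌋=33718; principal=298187-33718=264469; balance=1793551-264469=1529082
10. interest=⌊1529082·188/10000⌋=28746; principal=298187-28746=269441; balance=1529082-269441=1259641
11. interest=⌊1259641·188/10000⌋=23681; principal=298187-23681=274506; balance=1259641-274506=985135
12. interest=⌊985135·188/10000⌋=18520; principal=298187-18520=279667; balance=985135-279667=705468
13. interest=⌊705468·188/10000⌋=13262; principal=298187-13262=284925; balance=705468-284925=420543
14. interest=⌊420543·188/10000⌋=7906; principal=298187-7906=290281; balance=420543-290281=130262
15. interest=⌊130262·188/10000⌋=2448; principal=min(298187-2448,130262)=130262; balance=130262-130262=0

1 70330 227857 3513112
2 66046 232141 3280971
3 61682 236505 3044466
4 57235 240952 2803514
5 52706 245481 2558033
6 48091 250096 2307937
7 43389 254798 2053139
8 38599 259588 1793551
9 33718 264469 1529082
10 28746 269441 1259641
11 23681 274506 985135
12 18520 279667 705468
13 13262 284925 420543
14 7906 290281 130262
15 2448 130262 0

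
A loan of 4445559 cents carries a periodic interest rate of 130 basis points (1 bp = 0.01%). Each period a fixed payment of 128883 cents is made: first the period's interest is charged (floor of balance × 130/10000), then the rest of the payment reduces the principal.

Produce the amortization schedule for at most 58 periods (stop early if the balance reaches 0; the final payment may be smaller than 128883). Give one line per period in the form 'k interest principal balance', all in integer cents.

1 57792 71091 4374468
2 56868 72015 4302453
3 55931 72952 4229501
4 54983 73900 4155601
5 54022 74861 4080740
6 53049 75834 4004906
7 52063 76820 3928086
8 51065 77818 3850268
9 50053 78830 3771438
10 49028 79855 3691583
11 47990 80893 3610690
12 46938 81945 3528745
13 45873 83010 3445735
14 44794 84089 3361646
15 43701 85182 3276464
16 42594 86289 3190175
17 41472 87411 3102764
18 40335 88548 3014216
19 39184 89699 2924517
20 38018 90865 2833652
21 36837 92046 2741606
22 35640 93243 2648363
23 34428 94455 2553908
24 33200 95683 2458225
25 31956 96927 2361298
26 30696 98187 2263111
27 29420 99463 2163648
28 28127 100756 2062892
29 26817 102066 1960826
30 25490 103393 1857433
31 24146 104737 1752696
32 22785 106098 1646598
33 21405 107478 1539120
34 20008 108875 1430245
35 18593 110290 1319955
36 17159 111724 1208231
37 15707 113176 1095055
38 14235 114648 980407
39 12745 116138 864269
40 11235 117648 746621
41 9706 119177 627444
42 8156 120727 506717
43 6587 122296 384421
44 4997 123886 260535
45 3386 125497 135038
46 1755 127128 7910
47 102 7910 0

1. interest=⌊4445559·130/10000⌋=57792; principal=128883-57792=71091; balance=4445559-71091=4374468
2. interest=⌊4374468·130/10000⌋=56868; principal=128883-56868=72015; balance=4374468-72015=4302453
3. interest=⌊4302453·130/10000⌋=55931; principal=128883-55931=72952; balance=4302453-72952=4229501
4. interest=⌊4229501·130/10000⌋=54983; principal=128883-54983=73900; balance=4229501-73900=4155601
5. interest=⌊4155601·130/10000⌋=54022; principal=128883-54022=74861; balance=4155601-74861=4080740
6. interest=⌊4080740·130/10000⌋=53049; principal=128883-53049=75834; balance=4080740-75834=4004906
7. interest=⌊4004906·130/10000⌋=52063; principal=128883-52063=76820; balance=4004906-76820=3928086
8. interest=⌊3928086·130/10000⌋=51065; principal=128883-51065=77818; balance=3928086-77818=3850268
9. interest=⌊3850268·130/10000⌋=50053; principal=128883-50053=78830; balance=3850268-78830=3771438
10. interest=⌊3771438·130/10000⌋=49028; principal=128883-49028=79855; balance=3771438-79855=3691583
11. interest=⌊3691583·130/10000⌋=47990; principal=128883-47990=80893; balance=3691583-80893=3610690
12. interest=⌊3610690·130/10000⌋=46938; principal=128883-46938=81945; balance=3610690-81945=3528745
13. interest=⌊3528745·130/10000⌋=45873; principal=128883-45873=83010; balance=3528745-83010=3445735
14. interest=⌊3445735·130/10000⌋=44794; principal=128883-44794=84089; balance=3445735-84089=3361646
15. interest=⌊3361646·130/10000⌋=43701; principal=128883-43701=85182; balance=3361646-85182=3276464
16. interest=⌊3276464·130/10000⌋=42594; principal=128883-42594=86289; balance=3276464-86289=3190175
17. interest=⌊3190175·130/10000⌋=41472; principal=128883-41472=87411; balance=3190175-87411=3102764
18. interest=⌊3102764·130/10000⌋=40335; principal=128883-40335=88548; balance=3102764-88548=3014216
19. interest=⌊3014216·130/10000⌋=39184; principal=128883-39184=89699; balance=3014216-89699=2924517
20. interest=⌊2924517·130/10000⌋=38018; principal=128883-38018=90865; balance=2924517-90865=2833652
21. interest=⌊2833652·130/10000⌋=36837; principal=128883-36837=92046; balance=2833652-92046=2741606
22. interest=⌊2741606·130/10000⌋=35640; principal=128883-35640=93243; balance=2741606-93243=2648363
23. interest=⌊2648363·130/10000⌋=34428; principal=128883-34428=94455; balance=2648363-94455=2553908
24. interest=⌊2553908·130/10000⌋=33200; principal=128883-33200=95683; balance=2553908-95683=2458225
25. interest=⌊2458225·130/10000⌋=31956; principal=128883-31956=96927; balance=2458225-96927=2361298
26. interest=⌊2361298·130/10000⌋=30696; principal=128883-30696=98187; balance=2361298-98187=2263111
27. interest=⌊2263111·130/10000⌋=29420; principal=128883-29420=99463; balance=2263111-99463=2163648
28. interest=⌊2163648·130/10000⌋=28127; principal=128883-28127=100756; balance=2163648-100756=2062892
29. interest=⌊2062892·130/10000⌋=26817; principal=128883-26817=102066; balance=2062892-102066=1960826
30. interest=⌊1960826·130/10000⌋=25490; principal=128883-25490=103393; balance=1960826-103393=1857433
31. interest=⌊1857433·130/10000⌋=24146; principal=128883-24146=104737; balance=1857433-104737=1752696
32. interest=⌊1752696·130/10000⌋=22785; principal=128883-22785=106098; balance=1752696-106098=1646598
33. interest=⌊1646598·130/10000⌋=21405; principal=128883-21405=107478; balance=1646598-107478=1539120
34. interest=⌊1539120·130/10000⌋=20008; principal=128883-20008=108875; balance=1539120-108875=1430245
35. interest=⌊1430245·130/10000⌋=18593; principal=128883-18593=110290; balance=1430245-110290=1319955
36. interest=⌊1319955·130/10000⌋=17159; principal=128883-17159=111724; balance=1319955-111724=1208231
37. interest=⌊1208231·130/10000⌋=15707; principal=128883-15707=113176; balance=1208231-113176=1095055
38. interest=⌊1095055·130/10000⌋=14235; principal=128883-14235=114648; balance=1095055-114648=980407
39. interest=⌊980407·130/10000⌋=12745; principal=128883-12745=116138; balance=980407-116138=864269
40. interest=⌊864269·130/10000⌋=11235; principal=128883-11235=117648; balance=864269-117648=746621
41. interest=⌊746621·130/10000⌋=9706; principal=128883-9706=119177; balance=746621-119177=627444
42. interest=⌊627444·130/10000⌋=8156; principal=128883-8156=120727; balance=627444-120727=506717
43. interest=⌊506717·130/10000⌋=6587; principal=128883-6587=122296; balance=506717-122296=384421
44. interest=⌊384421·130/10000⌋=4997; principal=128883-4997=123886; balance=384421-123886=260535
45. interest=⌊260535·130/10000⌋=3386; principal=128883-3386=125497; balance=260535-125497=135038
46. interest=⌊135038·130/10000⌋=1755; principal=128883-1755=127128; balance=135038-127128=7910
47. interest=⌊7910·130/10000⌋=102; principal=min(128883-102,7910)=7910; balance=7910-7910=0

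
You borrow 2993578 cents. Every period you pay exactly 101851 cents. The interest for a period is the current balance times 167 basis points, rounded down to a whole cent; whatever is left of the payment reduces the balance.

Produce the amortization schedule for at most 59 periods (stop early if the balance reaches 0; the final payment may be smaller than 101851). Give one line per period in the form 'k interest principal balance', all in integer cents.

1 49992 51859 2941719
2 49126 52725 2888994
3 48246 53605 2835389
4 47350 54501 2780888
5 46440 55411 2725477
6 45515 56336 2669141
7 44574 57277 2611864
8 43618 58233 2553631
9 42645 59206 2494425
10 41656 60195 2434230
11 40651 61200 2373030
12 39629 62222 2310808
13 38590 63261 2247547
14 37534 64317 2183230
15 36459 65392 2117838
16 35367 66484 2051354
17 34257 67594 1983760
18 33128 68723 1915037
19 31981 69870 1845167
20 30814 71037 1774130
21 29627 72224 1701906
22 28421 73430 1628476
23 27195 74656 1553820
24 25948 75903 1477917
25 24681 77170 1400747
26 23392 78459 1322288
27 22082 79769 1242519
28 20750 81101 1161418
29 19395 82456 1078962
30 18018 83833 995129
31 16618 85233 909896
32 15195 86656 823240
33 13748 88103 735137
34 12276 89575 645562
35 10780 91071 554491
36 9259 92592 461899
37 7713 94138 367761
38 6141 95710 272051
39 4543 97308 174743
40 2918 98933 75810
41 1266 75810 0

1. interest=⌊2993578·167/10000⌋=49992; principal=101851-49992=51859; balance=2993578-51859=2941719
2. interest=⌊2941719·167/10000⌋=49126; principal=101851-49126=52725; balance=2941719-52725=2888994
3. interest=⌊2888994·167/10000⌋=48246; principal=101851-48246=53605; balance=2888994-53605=2835389
4. interest=⌊2835389·167/10000⌋=47350; principal=101851-47350=54501; balance=2835389-54501=2780888
5. interest=⌊2780888·167/10000⌋=46440; principal=101851-46440=55411; balance=2780888-55411=2725477
6. interest=⌊2725477·167/10000⌋=45515; principal=101851-45515=56336; balance=2725477-56336=2669141
7. interest=⌊2669141·167/10000⌋=44574; principal=101851-44574=57277; balance=2669141-57277=2611864
8. interest=⌊2611864·167/10000⌋=43618; principal=101851-43618=58233; balance=2611864-58233=2553631
9. interest=⌊2553631·167/10000⌋=42645; principal=101851-42645=59206; balance=2553631-59206=2494425
10. interest=⌊2494425·167/10000⌋=41656; principal=101851-41656=60195; balance=2494425-60195=2434230
11. interest=⌊2434230·167/10000⌋=40651; principal=101851-40651=61200; balance=2434230-61200=2373030
12. interest=⌊2373030·167/10000⌋=39629; principal=101851-39629=62222; balance=2373030-62222=2310808
13. interest=⌊2310808·167/10000⌋=38590; principal=101851-38590=63261; balance=2310808-63261=2247547
14. interest=⌊2247547·167/10000⌋=37534; principal=101851-37534=64317; balance=2247547-64317=2183230
15. interest=⌊2183230·167/10000⌋=36459; principal=101851-36459=65392; balance=2183230-65392=2117838
16. interest=⌊2117838·167/10000⌋=35367; principal=101851-35367=66484; balance=2117838-66484=2051354
17. interest=⌊2051354·167/10000⌋=34257; principal=101851-34257=67594; balance=2051354-67594=1983760
18. interest=⌊1983760·167/10000⌋=33128; principal=101851-33128=68723; balance=1983760-68723=1915037
19. interest=⌊1915037·167/10000⌋=31981; principal=101851-31981=69870; balance=1915037-69870=1845167
20. interest=⌊1845167·167/10000⌋=30814; principal=101851-30814=71037; balance=1845167-71037=1774130
21. interest=⌊1774130·167/10000⌋=29627; principal=101851-29627=72224; balance=1774130-72224=1701906
22. interest=⌊1701906·167/10000⌋=28421; principal=101851-28421=73430; balance=1701906-73430=1628476
23. interest=⌊1628476·167/10000⌋=27195; principal=101851-27195=74656; balance=1628476-74656=1553820
24. interest=⌊1553820·167/10000⌋=25948; principal=101851-25948=75903; balance=1553820-75903=1477917
25. interest=⌊1477917·167/10000⌋=24681; principal=101851-24681=77170; balance=1477917-77170=1400747
26. interest=⌊1400747·167/10000⌋=23392; principal=101851-23392=78459; balance=1400747-78459=1322288
27. interest=⌊1322288·167/10000⌋=22082; principal=101851-22082=79769; balance=1322288-79769=1242519
28. interest=⌊1242519·167/10000⌋=20750; principal=101851-20750=81101; balance=1242519-81101=1161418
29. interest=⌊1161418·167/10000⌋=19395; principal=101851-19395=82456; balance=1161418-82456=1078962
30. interest=⌊1078962·167/10000⌋=18018; principal=101851-18018=83833; balance=1078962-83833=995129
31. interest=⌊995129·167/10000⌋=16618; principal=101851-16618=85233; balance=995129-85233=909896
32. interest=⌊909896·167/10000⌋=15195; principal=101851-15195=86656; balance=909896-86656=823240
33. interest=⌊823240·167/10000⌋=13748; principal=101851-13748=88103; balance=823240-88103=735137
34. interest=⌊735137·167/10000⌋=12276; principal=101851-12276=89575; balance=735137-89575=645562
35. interest=⌊645562·167/10000⌋=10780; principal=101851-10780=91071; balance=645562-91071=554491
36. interest=⌊554491·167/10000⌋=9259; principal=101851-9259=92592; balance=554491-92592=461899
37. interest=⌊461899·167/10000⌋=7713; principal=101851-7713=94138; balance=461899-94138=367761
38. interest=⌊367761·167/10000⌋=6141; principal=101851-6141=95710; balance=367761-95710=272051
39. interest=⌊272051·167/10000⌋=4543; principal=101851-4543=97308; balance=272051-97308=174743
40. interest=⌊174743·167/10000⌋=2918; principal=101851-2918=98933; balance=174743-98933=75810
41. interest=⌊75810·167/10000⌋=1266; principal=min(101851-1266,75810)=75810; balance=75810-75810=0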